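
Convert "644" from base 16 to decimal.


Input: "644" in base 16
Positional expansion:
  Digit '6' (value 6) x 16^2 = 1536
  Digit '4' (value 4) x 16^1 = 64
  Digit '4' (value 4) x 16^0 = 4
Sum = 1604

1604


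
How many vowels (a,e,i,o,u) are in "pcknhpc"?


Input: pcknhpc
Checking each character:
  'p' at position 0: consonant
  'c' at position 1: consonant
  'k' at position 2: consonant
  'n' at position 3: consonant
  'h' at position 4: consonant
  'p' at position 5: consonant
  'c' at position 6: consonant
Total vowels: 0

0


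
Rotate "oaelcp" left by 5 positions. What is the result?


Input: "oaelcp", rotate left by 5
First 5 characters: "oaelc"
Remaining characters: "p"
Concatenate remaining + first: "p" + "oaelc" = "poaelc"

poaelc


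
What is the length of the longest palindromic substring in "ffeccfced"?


Input: "ffeccfced"
Checking substrings for palindromes:
  [4:7] "cfc" (len 3) => palindrome
  [0:2] "ff" (len 2) => palindrome
  [3:5] "cc" (len 2) => palindrome
Longest palindromic substring: "cfc" with length 3

3


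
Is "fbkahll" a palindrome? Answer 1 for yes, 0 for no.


Input: fbkahll
Reversed: llhakbf
  Compare pos 0 ('f') with pos 6 ('l'): MISMATCH
  Compare pos 1 ('b') with pos 5 ('l'): MISMATCH
  Compare pos 2 ('k') with pos 4 ('h'): MISMATCH
Result: not a palindrome

0


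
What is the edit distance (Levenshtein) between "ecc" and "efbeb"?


Computing edit distance: "ecc" -> "efbeb"
DP table:
           e    f    b    e    b
      0    1    2    3    4    5
  e   1    0    1    2    3    4
  c   2    1    1    2    3    4
  c   3    2    2    2    3    4
Edit distance = dp[3][5] = 4

4


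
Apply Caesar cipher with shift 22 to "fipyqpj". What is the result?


Caesar cipher: shift "fipyqpj" by 22
  'f' (pos 5) + 22 = pos 1 = 'b'
  'i' (pos 8) + 22 = pos 4 = 'e'
  'p' (pos 15) + 22 = pos 11 = 'l'
  'y' (pos 24) + 22 = pos 20 = 'u'
  'q' (pos 16) + 22 = pos 12 = 'm'
  'p' (pos 15) + 22 = pos 11 = 'l'
  'j' (pos 9) + 22 = pos 5 = 'f'
Result: belumlf

belumlf


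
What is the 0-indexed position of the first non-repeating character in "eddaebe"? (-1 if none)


Input: eddaebe
Character frequencies:
  'a': 1
  'b': 1
  'd': 2
  'e': 3
Scanning left to right for freq == 1:
  Position 0 ('e'): freq=3, skip
  Position 1 ('d'): freq=2, skip
  Position 2 ('d'): freq=2, skip
  Position 3 ('a'): unique! => answer = 3

3


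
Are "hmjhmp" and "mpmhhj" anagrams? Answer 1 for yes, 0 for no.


Strings: "hmjhmp", "mpmhhj"
Sorted first:  hhjmmp
Sorted second: hhjmmp
Sorted forms match => anagrams

1


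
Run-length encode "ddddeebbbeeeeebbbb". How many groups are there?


Input: ddddeebbbeeeeebbbb
Scanning for consecutive runs:
  Group 1: 'd' x 4 (positions 0-3)
  Group 2: 'e' x 2 (positions 4-5)
  Group 3: 'b' x 3 (positions 6-8)
  Group 4: 'e' x 5 (positions 9-13)
  Group 5: 'b' x 4 (positions 14-17)
Total groups: 5

5


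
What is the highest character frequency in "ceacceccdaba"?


Input: ceacceccdaba
Character counts:
  'a': 3
  'b': 1
  'c': 5
  'd': 1
  'e': 2
Maximum frequency: 5

5


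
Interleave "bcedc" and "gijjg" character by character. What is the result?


Interleaving "bcedc" and "gijjg":
  Position 0: 'b' from first, 'g' from second => "bg"
  Position 1: 'c' from first, 'i' from second => "ci"
  Position 2: 'e' from first, 'j' from second => "ej"
  Position 3: 'd' from first, 'j' from second => "dj"
  Position 4: 'c' from first, 'g' from second => "cg"
Result: bgciejdjcg

bgciejdjcg


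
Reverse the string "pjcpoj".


Input: pjcpoj
Reading characters right to left:
  Position 5: 'j'
  Position 4: 'o'
  Position 3: 'p'
  Position 2: 'c'
  Position 1: 'j'
  Position 0: 'p'
Reversed: jopcjp

jopcjp


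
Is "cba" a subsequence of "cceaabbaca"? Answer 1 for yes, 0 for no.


Check if "cba" is a subsequence of "cceaabbaca"
Greedy scan:
  Position 0 ('c'): matches sub[0] = 'c'
  Position 1 ('c'): no match needed
  Position 2 ('e'): no match needed
  Position 3 ('a'): no match needed
  Position 4 ('a'): no match needed
  Position 5 ('b'): matches sub[1] = 'b'
  Position 6 ('b'): no match needed
  Position 7 ('a'): matches sub[2] = 'a'
  Position 8 ('c'): no match needed
  Position 9 ('a'): no match needed
All 3 characters matched => is a subsequence

1


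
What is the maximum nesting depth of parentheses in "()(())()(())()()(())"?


Input: "()(())()(())()()(())"
Tracking depth:
  Position 0 '(': depth becomes 1
  Position 1 ')': depth becomes 0
  Position 2 '(': depth becomes 1
  Position 3 '(': depth becomes 2
  Position 4 ')': depth becomes 1
  Position 5 ')': depth becomes 0
  Position 6 '(': depth becomes 1
  Position 7 ')': depth becomes 0
  Position 8 '(': depth becomes 1
  Position 9 '(': depth becomes 2
  Position 10 ')': depth becomes 1
  Position 11 ')': depth becomes 0
  Position 12 '(': depth becomes 1
  Position 13 ')': depth becomes 0
  Position 14 '(': depth becomes 1
  Position 15 ')': depth becomes 0
  Position 16 '(': depth becomes 1
  Position 17 '(': depth becomes 2
  Position 18 ')': depth becomes 1
  Position 19 ')': depth becomes 0
Maximum depth reached: 2

2


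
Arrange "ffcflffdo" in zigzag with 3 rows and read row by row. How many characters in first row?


Zigzag "ffcflffdo" into 3 rows:
Placing characters:
  'f' => row 0
  'f' => row 1
  'c' => row 2
  'f' => row 1
  'l' => row 0
  'f' => row 1
  'f' => row 2
  'd' => row 1
  'o' => row 0
Rows:
  Row 0: "flo"
  Row 1: "fffd"
  Row 2: "cf"
First row length: 3

3


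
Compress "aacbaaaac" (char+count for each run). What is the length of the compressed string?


Input: aacbaaaac
Runs:
  'a' x 2 => "a2"
  'c' x 1 => "c1"
  'b' x 1 => "b1"
  'a' x 4 => "a4"
  'c' x 1 => "c1"
Compressed: "a2c1b1a4c1"
Compressed length: 10

10


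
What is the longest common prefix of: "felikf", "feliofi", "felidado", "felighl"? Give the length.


Words: felikf, feliofi, felidado, felighl
  Position 0: all 'f' => match
  Position 1: all 'e' => match
  Position 2: all 'l' => match
  Position 3: all 'i' => match
  Position 4: ('k', 'o', 'd', 'g') => mismatch, stop
LCP = "feli" (length 4)

4


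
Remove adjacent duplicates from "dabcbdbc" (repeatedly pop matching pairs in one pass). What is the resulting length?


Input: dabcbdbc
Stack-based adjacent duplicate removal:
  Read 'd': push. Stack: d
  Read 'a': push. Stack: da
  Read 'b': push. Stack: dab
  Read 'c': push. Stack: dabc
  Read 'b': push. Stack: dabcb
  Read 'd': push. Stack: dabcbd
  Read 'b': push. Stack: dabcbdb
  Read 'c': push. Stack: dabcbdbc
Final stack: "dabcbdbc" (length 8)

8


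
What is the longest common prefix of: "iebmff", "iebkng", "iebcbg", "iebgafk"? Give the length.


Words: iebmff, iebkng, iebcbg, iebgafk
  Position 0: all 'i' => match
  Position 1: all 'e' => match
  Position 2: all 'b' => match
  Position 3: ('m', 'k', 'c', 'g') => mismatch, stop
LCP = "ieb" (length 3)

3


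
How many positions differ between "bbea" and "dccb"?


Comparing "bbea" and "dccb" position by position:
  Position 0: 'b' vs 'd' => DIFFER
  Position 1: 'b' vs 'c' => DIFFER
  Position 2: 'e' vs 'c' => DIFFER
  Position 3: 'a' vs 'b' => DIFFER
Positions that differ: 4

4


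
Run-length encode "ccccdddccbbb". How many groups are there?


Input: ccccdddccbbb
Scanning for consecutive runs:
  Group 1: 'c' x 4 (positions 0-3)
  Group 2: 'd' x 3 (positions 4-6)
  Group 3: 'c' x 2 (positions 7-8)
  Group 4: 'b' x 3 (positions 9-11)
Total groups: 4

4


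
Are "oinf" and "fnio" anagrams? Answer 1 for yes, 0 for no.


Strings: "oinf", "fnio"
Sorted first:  fino
Sorted second: fino
Sorted forms match => anagrams

1


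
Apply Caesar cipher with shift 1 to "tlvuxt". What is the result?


Caesar cipher: shift "tlvuxt" by 1
  't' (pos 19) + 1 = pos 20 = 'u'
  'l' (pos 11) + 1 = pos 12 = 'm'
  'v' (pos 21) + 1 = pos 22 = 'w'
  'u' (pos 20) + 1 = pos 21 = 'v'
  'x' (pos 23) + 1 = pos 24 = 'y'
  't' (pos 19) + 1 = pos 20 = 'u'
Result: umwvyu

umwvyu


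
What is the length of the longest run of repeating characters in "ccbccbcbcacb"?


Input: "ccbccbcbcacb"
Scanning for longest run:
  Position 1 ('c'): continues run of 'c', length=2
  Position 2 ('b'): new char, reset run to 1
  Position 3 ('c'): new char, reset run to 1
  Position 4 ('c'): continues run of 'c', length=2
  Position 5 ('b'): new char, reset run to 1
  Position 6 ('c'): new char, reset run to 1
  Position 7 ('b'): new char, reset run to 1
  Position 8 ('c'): new char, reset run to 1
  Position 9 ('a'): new char, reset run to 1
  Position 10 ('c'): new char, reset run to 1
  Position 11 ('b'): new char, reset run to 1
Longest run: 'c' with length 2

2


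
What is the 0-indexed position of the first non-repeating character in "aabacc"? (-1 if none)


Input: aabacc
Character frequencies:
  'a': 3
  'b': 1
  'c': 2
Scanning left to right for freq == 1:
  Position 0 ('a'): freq=3, skip
  Position 1 ('a'): freq=3, skip
  Position 2 ('b'): unique! => answer = 2

2


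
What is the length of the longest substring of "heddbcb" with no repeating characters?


Input: "heddbcb"
Sliding window (track last position of each char):
  Position 0 ('h'): window [0,0] length 1 -- new best
  Position 1 ('e'): window [0,1] length 2 -- new best
  Position 2 ('d'): window [0,2] length 3 -- new best
  Position 3 ('d'): repeat (last at 2), move window start to 3
  Position 3 ('d'): window [3,3] length 1
  Position 4 ('b'): window [3,4] length 2
  Position 5 ('c'): window [3,5] length 3
  Position 6 ('b'): repeat (last at 4), move window start to 5
  Position 6 ('b'): window [5,6] length 2
Longest substring with no repeats: "hed" with length 3

3


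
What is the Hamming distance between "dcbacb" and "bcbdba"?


Comparing "dcbacb" and "bcbdba" position by position:
  Position 0: 'd' vs 'b' => differ
  Position 1: 'c' vs 'c' => same
  Position 2: 'b' vs 'b' => same
  Position 3: 'a' vs 'd' => differ
  Position 4: 'c' vs 'b' => differ
  Position 5: 'b' vs 'a' => differ
Total differences (Hamming distance): 4

4


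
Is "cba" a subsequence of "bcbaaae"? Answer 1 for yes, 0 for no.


Check if "cba" is a subsequence of "bcbaaae"
Greedy scan:
  Position 0 ('b'): no match needed
  Position 1 ('c'): matches sub[0] = 'c'
  Position 2 ('b'): matches sub[1] = 'b'
  Position 3 ('a'): matches sub[2] = 'a'
  Position 4 ('a'): no match needed
  Position 5 ('a'): no match needed
  Position 6 ('e'): no match needed
All 3 characters matched => is a subsequence

1


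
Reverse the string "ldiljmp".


Input: ldiljmp
Reading characters right to left:
  Position 6: 'p'
  Position 5: 'm'
  Position 4: 'j'
  Position 3: 'l'
  Position 2: 'i'
  Position 1: 'd'
  Position 0: 'l'
Reversed: pmjlidl

pmjlidl


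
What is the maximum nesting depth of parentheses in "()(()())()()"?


Input: "()(()())()()"
Tracking depth:
  Position 0 '(': depth becomes 1
  Position 1 ')': depth becomes 0
  Position 2 '(': depth becomes 1
  Position 3 '(': depth becomes 2
  Position 4 ')': depth becomes 1
  Position 5 '(': depth becomes 2
  Position 6 ')': depth becomes 1
  Position 7 ')': depth becomes 0
  Position 8 '(': depth becomes 1
  Position 9 ')': depth becomes 0
  Position 10 '(': depth becomes 1
  Position 11 ')': depth becomes 0
Maximum depth reached: 2

2


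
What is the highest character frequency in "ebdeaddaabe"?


Input: ebdeaddaabe
Character counts:
  'a': 3
  'b': 2
  'd': 3
  'e': 3
Maximum frequency: 3

3


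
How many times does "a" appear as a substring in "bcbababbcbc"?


Searching for "a" in "bcbababbcbc"
Scanning each position:
  Position 0: "b" => no
  Position 1: "c" => no
  Position 2: "b" => no
  Position 3: "a" => MATCH
  Position 4: "b" => no
  Position 5: "a" => MATCH
  Position 6: "b" => no
  Position 7: "b" => no
  Position 8: "c" => no
  Position 9: "b" => no
  Position 10: "c" => no
Total occurrences: 2

2


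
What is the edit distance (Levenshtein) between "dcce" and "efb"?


Computing edit distance: "dcce" -> "efb"
DP table:
           e    f    b
      0    1    2    3
  d   1    1    2    3
  c   2    2    2    3
  c   3    3    3    3
  e   4    3    4    4
Edit distance = dp[4][3] = 4

4


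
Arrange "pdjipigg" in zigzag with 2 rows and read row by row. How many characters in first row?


Zigzag "pdjipigg" into 2 rows:
Placing characters:
  'p' => row 0
  'd' => row 1
  'j' => row 0
  'i' => row 1
  'p' => row 0
  'i' => row 1
  'g' => row 0
  'g' => row 1
Rows:
  Row 0: "pjpg"
  Row 1: "diig"
First row length: 4

4


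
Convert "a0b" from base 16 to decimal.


Input: "a0b" in base 16
Positional expansion:
  Digit 'a' (value 10) x 16^2 = 2560
  Digit '0' (value 0) x 16^1 = 0
  Digit 'b' (value 11) x 16^0 = 11
Sum = 2571

2571


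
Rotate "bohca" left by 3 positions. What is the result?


Input: "bohca", rotate left by 3
First 3 characters: "boh"
Remaining characters: "ca"
Concatenate remaining + first: "ca" + "boh" = "caboh"

caboh


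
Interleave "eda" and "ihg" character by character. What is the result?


Interleaving "eda" and "ihg":
  Position 0: 'e' from first, 'i' from second => "ei"
  Position 1: 'd' from first, 'h' from second => "dh"
  Position 2: 'a' from first, 'g' from second => "ag"
Result: eidhag

eidhag


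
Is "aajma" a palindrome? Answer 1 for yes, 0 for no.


Input: aajma
Reversed: amjaa
  Compare pos 0 ('a') with pos 4 ('a'): match
  Compare pos 1 ('a') with pos 3 ('m'): MISMATCH
Result: not a palindrome

0


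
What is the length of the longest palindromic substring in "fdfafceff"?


Input: "fdfafceff"
Checking substrings for palindromes:
  [0:3] "fdf" (len 3) => palindrome
  [2:5] "faf" (len 3) => palindrome
  [7:9] "ff" (len 2) => palindrome
Longest palindromic substring: "fdf" with length 3

3


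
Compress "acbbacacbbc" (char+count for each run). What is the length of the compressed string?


Input: acbbacacbbc
Runs:
  'a' x 1 => "a1"
  'c' x 1 => "c1"
  'b' x 2 => "b2"
  'a' x 1 => "a1"
  'c' x 1 => "c1"
  'a' x 1 => "a1"
  'c' x 1 => "c1"
  'b' x 2 => "b2"
  'c' x 1 => "c1"
Compressed: "a1c1b2a1c1a1c1b2c1"
Compressed length: 18

18


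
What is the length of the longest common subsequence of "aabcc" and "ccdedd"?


LCS of "aabcc" and "ccdedd"
DP table:
           c    c    d    e    d    d
      0    0    0    0    0    0    0
  a   0    0    0    0    0    0    0
  a   0    0    0    0    0    0    0
  b   0    0    0    0    0    0    0
  c   0    1    1    1    1    1    1
  c   0    1    2    2    2    2    2
LCS length = dp[5][6] = 2

2


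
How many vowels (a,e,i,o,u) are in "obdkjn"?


Input: obdkjn
Checking each character:
  'o' at position 0: vowel (running total: 1)
  'b' at position 1: consonant
  'd' at position 2: consonant
  'k' at position 3: consonant
  'j' at position 4: consonant
  'n' at position 5: consonant
Total vowels: 1

1


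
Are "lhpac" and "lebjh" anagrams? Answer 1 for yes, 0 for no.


Strings: "lhpac", "lebjh"
Sorted first:  achlp
Sorted second: behjl
Differ at position 0: 'a' vs 'b' => not anagrams

0


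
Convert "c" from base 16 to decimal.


Input: "c" in base 16
Positional expansion:
  Digit 'c' (value 12) x 16^0 = 12
Sum = 12

12


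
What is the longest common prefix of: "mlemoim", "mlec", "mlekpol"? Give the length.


Words: mlemoim, mlec, mlekpol
  Position 0: all 'm' => match
  Position 1: all 'l' => match
  Position 2: all 'e' => match
  Position 3: ('m', 'c', 'k') => mismatch, stop
LCP = "mle" (length 3)

3


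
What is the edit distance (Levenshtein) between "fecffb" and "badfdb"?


Computing edit distance: "fecffb" -> "badfdb"
DP table:
           b    a    d    f    d    b
      0    1    2    3    4    5    6
  f   1    1    2    3    3    4    5
  e   2    2    2    3    4    4    5
  c   3    3    3    3    4    5    5
  f   4    4    4    4    3    4    5
  f   5    5    5    5    4    4    5
  b   6    5    6    6    5    5    4
Edit distance = dp[6][6] = 4

4


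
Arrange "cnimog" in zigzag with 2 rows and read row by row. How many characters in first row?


Zigzag "cnimog" into 2 rows:
Placing characters:
  'c' => row 0
  'n' => row 1
  'i' => row 0
  'm' => row 1
  'o' => row 0
  'g' => row 1
Rows:
  Row 0: "cio"
  Row 1: "nmg"
First row length: 3

3


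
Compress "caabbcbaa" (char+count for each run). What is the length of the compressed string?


Input: caabbcbaa
Runs:
  'c' x 1 => "c1"
  'a' x 2 => "a2"
  'b' x 2 => "b2"
  'c' x 1 => "c1"
  'b' x 1 => "b1"
  'a' x 2 => "a2"
Compressed: "c1a2b2c1b1a2"
Compressed length: 12

12


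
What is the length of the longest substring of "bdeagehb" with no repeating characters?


Input: "bdeagehb"
Sliding window (track last position of each char):
  Position 0 ('b'): window [0,0] length 1 -- new best
  Position 1 ('d'): window [0,1] length 2 -- new best
  Position 2 ('e'): window [0,2] length 3 -- new best
  Position 3 ('a'): window [0,3] length 4 -- new best
  Position 4 ('g'): window [0,4] length 5 -- new best
  Position 5 ('e'): repeat (last at 2), move window start to 3
  Position 5 ('e'): window [3,5] length 3
  Position 6 ('h'): window [3,6] length 4
  Position 7 ('b'): window [3,7] length 5
Longest substring with no repeats: "bdeag" with length 5

5


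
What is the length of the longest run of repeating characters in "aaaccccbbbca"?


Input: "aaaccccbbbca"
Scanning for longest run:
  Position 1 ('a'): continues run of 'a', length=2
  Position 2 ('a'): continues run of 'a', length=3
  Position 3 ('c'): new char, reset run to 1
  Position 4 ('c'): continues run of 'c', length=2
  Position 5 ('c'): continues run of 'c', length=3
  Position 6 ('c'): continues run of 'c', length=4
  Position 7 ('b'): new char, reset run to 1
  Position 8 ('b'): continues run of 'b', length=2
  Position 9 ('b'): continues run of 'b', length=3
  Position 10 ('c'): new char, reset run to 1
  Position 11 ('a'): new char, reset run to 1
Longest run: 'c' with length 4

4


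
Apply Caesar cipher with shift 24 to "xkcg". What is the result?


Caesar cipher: shift "xkcg" by 24
  'x' (pos 23) + 24 = pos 21 = 'v'
  'k' (pos 10) + 24 = pos 8 = 'i'
  'c' (pos 2) + 24 = pos 0 = 'a'
  'g' (pos 6) + 24 = pos 4 = 'e'
Result: viae

viae


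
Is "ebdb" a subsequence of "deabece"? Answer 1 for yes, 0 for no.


Check if "ebdb" is a subsequence of "deabece"
Greedy scan:
  Position 0 ('d'): no match needed
  Position 1 ('e'): matches sub[0] = 'e'
  Position 2 ('a'): no match needed
  Position 3 ('b'): matches sub[1] = 'b'
  Position 4 ('e'): no match needed
  Position 5 ('c'): no match needed
  Position 6 ('e'): no match needed
Only matched 2/4 characters => not a subsequence

0


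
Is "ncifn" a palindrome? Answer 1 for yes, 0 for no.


Input: ncifn
Reversed: nficn
  Compare pos 0 ('n') with pos 4 ('n'): match
  Compare pos 1 ('c') with pos 3 ('f'): MISMATCH
Result: not a palindrome

0


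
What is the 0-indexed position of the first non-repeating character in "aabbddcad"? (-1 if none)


Input: aabbddcad
Character frequencies:
  'a': 3
  'b': 2
  'c': 1
  'd': 3
Scanning left to right for freq == 1:
  Position 0 ('a'): freq=3, skip
  Position 1 ('a'): freq=3, skip
  Position 2 ('b'): freq=2, skip
  Position 3 ('b'): freq=2, skip
  Position 4 ('d'): freq=3, skip
  Position 5 ('d'): freq=3, skip
  Position 6 ('c'): unique! => answer = 6

6


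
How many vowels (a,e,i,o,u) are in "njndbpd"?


Input: njndbpd
Checking each character:
  'n' at position 0: consonant
  'j' at position 1: consonant
  'n' at position 2: consonant
  'd' at position 3: consonant
  'b' at position 4: consonant
  'p' at position 5: consonant
  'd' at position 6: consonant
Total vowels: 0

0


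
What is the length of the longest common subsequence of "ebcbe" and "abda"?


LCS of "ebcbe" and "abda"
DP table:
           a    b    d    a
      0    0    0    0    0
  e   0    0    0    0    0
  b   0    0    1    1    1
  c   0    0    1    1    1
  b   0    0    1    1    1
  e   0    0    1    1    1
LCS length = dp[5][4] = 1

1


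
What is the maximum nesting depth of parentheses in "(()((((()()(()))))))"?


Input: "(()((((()()(()))))))"
Tracking depth:
  Position 0 '(': depth becomes 1
  Position 1 '(': depth becomes 2
  Position 2 ')': depth becomes 1
  Position 3 '(': depth becomes 2
  Position 4 '(': depth becomes 3
  Position 5 '(': depth becomes 4
  Position 6 '(': depth becomes 5
  Position 7 '(': depth becomes 6
  Position 8 ')': depth becomes 5
  Position 9 '(': depth becomes 6
  Position 10 ')': depth becomes 5
  Position 11 '(': depth becomes 6
  Position 12 '(': depth becomes 7
  Position 13 ')': depth becomes 6
  Position 14 ')': depth becomes 5
  Position 15 ')': depth becomes 4
  Position 16 ')': depth becomes 3
  Position 17 ')': depth becomes 2
  Position 18 ')': depth becomes 1
  Position 19 ')': depth becomes 0
Maximum depth reached: 7

7


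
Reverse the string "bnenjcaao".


Input: bnenjcaao
Reading characters right to left:
  Position 8: 'o'
  Position 7: 'a'
  Position 6: 'a'
  Position 5: 'c'
  Position 4: 'j'
  Position 3: 'n'
  Position 2: 'e'
  Position 1: 'n'
  Position 0: 'b'
Reversed: oaacjnenb

oaacjnenb


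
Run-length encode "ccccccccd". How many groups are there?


Input: ccccccccd
Scanning for consecutive runs:
  Group 1: 'c' x 8 (positions 0-7)
  Group 2: 'd' x 1 (positions 8-8)
Total groups: 2

2


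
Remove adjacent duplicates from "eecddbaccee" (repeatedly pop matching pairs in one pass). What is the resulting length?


Input: eecddbaccee
Stack-based adjacent duplicate removal:
  Read 'e': push. Stack: e
  Read 'e': matches stack top 'e' => pop. Stack: (empty)
  Read 'c': push. Stack: c
  Read 'd': push. Stack: cd
  Read 'd': matches stack top 'd' => pop. Stack: c
  Read 'b': push. Stack: cb
  Read 'a': push. Stack: cba
  Read 'c': push. Stack: cbac
  Read 'c': matches stack top 'c' => pop. Stack: cba
  Read 'e': push. Stack: cbae
  Read 'e': matches stack top 'e' => pop. Stack: cba
Final stack: "cba" (length 3)

3


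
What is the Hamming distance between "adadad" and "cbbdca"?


Comparing "adadad" and "cbbdca" position by position:
  Position 0: 'a' vs 'c' => differ
  Position 1: 'd' vs 'b' => differ
  Position 2: 'a' vs 'b' => differ
  Position 3: 'd' vs 'd' => same
  Position 4: 'a' vs 'c' => differ
  Position 5: 'd' vs 'a' => differ
Total differences (Hamming distance): 5

5


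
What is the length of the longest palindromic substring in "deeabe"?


Input: "deeabe"
Checking substrings for palindromes:
  [1:3] "ee" (len 2) => palindrome
Longest palindromic substring: "ee" with length 2

2


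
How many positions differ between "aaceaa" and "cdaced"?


Comparing "aaceaa" and "cdaced" position by position:
  Position 0: 'a' vs 'c' => DIFFER
  Position 1: 'a' vs 'd' => DIFFER
  Position 2: 'c' vs 'a' => DIFFER
  Position 3: 'e' vs 'c' => DIFFER
  Position 4: 'a' vs 'e' => DIFFER
  Position 5: 'a' vs 'd' => DIFFER
Positions that differ: 6

6


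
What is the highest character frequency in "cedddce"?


Input: cedddce
Character counts:
  'c': 2
  'd': 3
  'e': 2
Maximum frequency: 3

3


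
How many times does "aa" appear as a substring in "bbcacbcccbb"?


Searching for "aa" in "bbcacbcccbb"
Scanning each position:
  Position 0: "bb" => no
  Position 1: "bc" => no
  Position 2: "ca" => no
  Position 3: "ac" => no
  Position 4: "cb" => no
  Position 5: "bc" => no
  Position 6: "cc" => no
  Position 7: "cc" => no
  Position 8: "cb" => no
  Position 9: "bb" => no
Total occurrences: 0

0


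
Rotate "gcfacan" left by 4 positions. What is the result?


Input: "gcfacan", rotate left by 4
First 4 characters: "gcfa"
Remaining characters: "can"
Concatenate remaining + first: "can" + "gcfa" = "cangcfa"

cangcfa


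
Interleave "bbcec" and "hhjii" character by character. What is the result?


Interleaving "bbcec" and "hhjii":
  Position 0: 'b' from first, 'h' from second => "bh"
  Position 1: 'b' from first, 'h' from second => "bh"
  Position 2: 'c' from first, 'j' from second => "cj"
  Position 3: 'e' from first, 'i' from second => "ei"
  Position 4: 'c' from first, 'i' from second => "ci"
Result: bhbhcjeici

bhbhcjeici


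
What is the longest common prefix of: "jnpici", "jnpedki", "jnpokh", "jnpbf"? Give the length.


Words: jnpici, jnpedki, jnpokh, jnpbf
  Position 0: all 'j' => match
  Position 1: all 'n' => match
  Position 2: all 'p' => match
  Position 3: ('i', 'e', 'o', 'b') => mismatch, stop
LCP = "jnp" (length 3)

3


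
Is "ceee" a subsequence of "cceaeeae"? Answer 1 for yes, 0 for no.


Check if "ceee" is a subsequence of "cceaeeae"
Greedy scan:
  Position 0 ('c'): matches sub[0] = 'c'
  Position 1 ('c'): no match needed
  Position 2 ('e'): matches sub[1] = 'e'
  Position 3 ('a'): no match needed
  Position 4 ('e'): matches sub[2] = 'e'
  Position 5 ('e'): matches sub[3] = 'e'
  Position 6 ('a'): no match needed
  Position 7 ('e'): no match needed
All 4 characters matched => is a subsequence

1


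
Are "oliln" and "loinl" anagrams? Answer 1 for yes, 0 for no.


Strings: "oliln", "loinl"
Sorted first:  illno
Sorted second: illno
Sorted forms match => anagrams

1


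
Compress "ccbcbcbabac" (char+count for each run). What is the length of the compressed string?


Input: ccbcbcbabac
Runs:
  'c' x 2 => "c2"
  'b' x 1 => "b1"
  'c' x 1 => "c1"
  'b' x 1 => "b1"
  'c' x 1 => "c1"
  'b' x 1 => "b1"
  'a' x 1 => "a1"
  'b' x 1 => "b1"
  'a' x 1 => "a1"
  'c' x 1 => "c1"
Compressed: "c2b1c1b1c1b1a1b1a1c1"
Compressed length: 20

20


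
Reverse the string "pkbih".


Input: pkbih
Reading characters right to left:
  Position 4: 'h'
  Position 3: 'i'
  Position 2: 'b'
  Position 1: 'k'
  Position 0: 'p'
Reversed: hibkp

hibkp


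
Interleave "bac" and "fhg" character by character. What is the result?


Interleaving "bac" and "fhg":
  Position 0: 'b' from first, 'f' from second => "bf"
  Position 1: 'a' from first, 'h' from second => "ah"
  Position 2: 'c' from first, 'g' from second => "cg"
Result: bfahcg

bfahcg


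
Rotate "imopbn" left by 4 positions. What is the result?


Input: "imopbn", rotate left by 4
First 4 characters: "imop"
Remaining characters: "bn"
Concatenate remaining + first: "bn" + "imop" = "bnimop"

bnimop


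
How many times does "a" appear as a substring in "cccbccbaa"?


Searching for "a" in "cccbccbaa"
Scanning each position:
  Position 0: "c" => no
  Position 1: "c" => no
  Position 2: "c" => no
  Position 3: "b" => no
  Position 4: "c" => no
  Position 5: "c" => no
  Position 6: "b" => no
  Position 7: "a" => MATCH
  Position 8: "a" => MATCH
Total occurrences: 2

2


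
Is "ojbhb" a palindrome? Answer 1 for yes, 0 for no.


Input: ojbhb
Reversed: bhbjo
  Compare pos 0 ('o') with pos 4 ('b'): MISMATCH
  Compare pos 1 ('j') with pos 3 ('h'): MISMATCH
Result: not a palindrome

0


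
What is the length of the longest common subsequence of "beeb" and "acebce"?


LCS of "beeb" and "acebce"
DP table:
           a    c    e    b    c    e
      0    0    0    0    0    0    0
  b   0    0    0    0    1    1    1
  e   0    0    0    1    1    1    2
  e   0    0    0    1    1    1    2
  b   0    0    0    1    2    2    2
LCS length = dp[4][6] = 2

2


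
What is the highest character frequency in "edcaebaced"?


Input: edcaebaced
Character counts:
  'a': 2
  'b': 1
  'c': 2
  'd': 2
  'e': 3
Maximum frequency: 3

3


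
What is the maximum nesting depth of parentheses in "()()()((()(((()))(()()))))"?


Input: "()()()((()(((()))(()()))))"
Tracking depth:
  Position 0 '(': depth becomes 1
  Position 1 ')': depth becomes 0
  Position 2 '(': depth becomes 1
  Position 3 ')': depth becomes 0
  Position 4 '(': depth becomes 1
  Position 5 ')': depth becomes 0
  Position 6 '(': depth becomes 1
  Position 7 '(': depth becomes 2
  Position 8 '(': depth becomes 3
  Position 9 ')': depth becomes 2
  Position 10 '(': depth becomes 3
  Position 11 '(': depth becomes 4
  Position 12 '(': depth becomes 5
  Position 13 '(': depth becomes 6
  Position 14 ')': depth becomes 5
  Position 15 ')': depth becomes 4
  Position 16 ')': depth becomes 3
  Position 17 '(': depth becomes 4
  Position 18 '(': depth becomes 5
  Position 19 ')': depth becomes 4
  Position 20 '(': depth becomes 5
  Position 21 ')': depth becomes 4
  Position 22 ')': depth becomes 3
  Position 23 ')': depth becomes 2
  Position 24 ')': depth becomes 1
  Position 25 ')': depth becomes 0
Maximum depth reached: 6

6


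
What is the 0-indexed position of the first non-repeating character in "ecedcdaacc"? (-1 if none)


Input: ecedcdaacc
Character frequencies:
  'a': 2
  'c': 4
  'd': 2
  'e': 2
Scanning left to right for freq == 1:
  Position 0 ('e'): freq=2, skip
  Position 1 ('c'): freq=4, skip
  Position 2 ('e'): freq=2, skip
  Position 3 ('d'): freq=2, skip
  Position 4 ('c'): freq=4, skip
  Position 5 ('d'): freq=2, skip
  Position 6 ('a'): freq=2, skip
  Position 7 ('a'): freq=2, skip
  Position 8 ('c'): freq=4, skip
  Position 9 ('c'): freq=4, skip
  No unique character found => answer = -1

-1


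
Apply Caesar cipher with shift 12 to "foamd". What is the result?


Caesar cipher: shift "foamd" by 12
  'f' (pos 5) + 12 = pos 17 = 'r'
  'o' (pos 14) + 12 = pos 0 = 'a'
  'a' (pos 0) + 12 = pos 12 = 'm'
  'm' (pos 12) + 12 = pos 24 = 'y'
  'd' (pos 3) + 12 = pos 15 = 'p'
Result: ramyp

ramyp


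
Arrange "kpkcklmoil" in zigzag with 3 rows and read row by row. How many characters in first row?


Zigzag "kpkcklmoil" into 3 rows:
Placing characters:
  'k' => row 0
  'p' => row 1
  'k' => row 2
  'c' => row 1
  'k' => row 0
  'l' => row 1
  'm' => row 2
  'o' => row 1
  'i' => row 0
  'l' => row 1
Rows:
  Row 0: "kki"
  Row 1: "pclol"
  Row 2: "km"
First row length: 3

3


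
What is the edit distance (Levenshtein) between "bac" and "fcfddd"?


Computing edit distance: "bac" -> "fcfddd"
DP table:
           f    c    f    d    d    d
      0    1    2    3    4    5    6
  b   1    1    2    3    4    5    6
  a   2    2    2    3    4    5    6
  c   3    3    2    3    4    5    6
Edit distance = dp[3][6] = 6

6


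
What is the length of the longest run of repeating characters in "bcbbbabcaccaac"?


Input: "bcbbbabcaccaac"
Scanning for longest run:
  Position 1 ('c'): new char, reset run to 1
  Position 2 ('b'): new char, reset run to 1
  Position 3 ('b'): continues run of 'b', length=2
  Position 4 ('b'): continues run of 'b', length=3
  Position 5 ('a'): new char, reset run to 1
  Position 6 ('b'): new char, reset run to 1
  Position 7 ('c'): new char, reset run to 1
  Position 8 ('a'): new char, reset run to 1
  Position 9 ('c'): new char, reset run to 1
  Position 10 ('c'): continues run of 'c', length=2
  Position 11 ('a'): new char, reset run to 1
  Position 12 ('a'): continues run of 'a', length=2
  Position 13 ('c'): new char, reset run to 1
Longest run: 'b' with length 3

3


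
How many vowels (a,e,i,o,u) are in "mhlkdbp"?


Input: mhlkdbp
Checking each character:
  'm' at position 0: consonant
  'h' at position 1: consonant
  'l' at position 2: consonant
  'k' at position 3: consonant
  'd' at position 4: consonant
  'b' at position 5: consonant
  'p' at position 6: consonant
Total vowels: 0

0


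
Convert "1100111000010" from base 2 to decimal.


Input: "1100111000010" in base 2
Positional expansion:
  Digit '1' (value 1) x 2^12 = 4096
  Digit '1' (value 1) x 2^11 = 2048
  Digit '0' (value 0) x 2^10 = 0
  Digit '0' (value 0) x 2^9 = 0
  Digit '1' (value 1) x 2^8 = 256
  Digit '1' (value 1) x 2^7 = 128
  Digit '1' (value 1) x 2^6 = 64
  Digit '0' (value 0) x 2^5 = 0
  Digit '0' (value 0) x 2^4 = 0
  Digit '0' (value 0) x 2^3 = 0
  Digit '0' (value 0) x 2^2 = 0
  Digit '1' (value 1) x 2^1 = 2
  Digit '0' (value 0) x 2^0 = 0
Sum = 6594

6594


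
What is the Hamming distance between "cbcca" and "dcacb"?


Comparing "cbcca" and "dcacb" position by position:
  Position 0: 'c' vs 'd' => differ
  Position 1: 'b' vs 'c' => differ
  Position 2: 'c' vs 'a' => differ
  Position 3: 'c' vs 'c' => same
  Position 4: 'a' vs 'b' => differ
Total differences (Hamming distance): 4

4


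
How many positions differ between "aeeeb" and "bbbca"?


Comparing "aeeeb" and "bbbca" position by position:
  Position 0: 'a' vs 'b' => DIFFER
  Position 1: 'e' vs 'b' => DIFFER
  Position 2: 'e' vs 'b' => DIFFER
  Position 3: 'e' vs 'c' => DIFFER
  Position 4: 'b' vs 'a' => DIFFER
Positions that differ: 5

5


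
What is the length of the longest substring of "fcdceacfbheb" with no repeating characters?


Input: "fcdceacfbheb"
Sliding window (track last position of each char):
  Position 0 ('f'): window [0,0] length 1 -- new best
  Position 1 ('c'): window [0,1] length 2 -- new best
  Position 2 ('d'): window [0,2] length 3 -- new best
  Position 3 ('c'): repeat (last at 1), move window start to 2
  Position 3 ('c'): window [2,3] length 2
  Position 4 ('e'): window [2,4] length 3
  Position 5 ('a'): window [2,5] length 4 -- new best
  Position 6 ('c'): repeat (last at 3), move window start to 4
  Position 6 ('c'): window [4,6] length 3
  Position 7 ('f'): window [4,7] length 4
  Position 8 ('b'): window [4,8] length 5 -- new best
  Position 9 ('h'): window [4,9] length 6 -- new best
  Position 10 ('e'): repeat (last at 4), move window start to 5
  Position 10 ('e'): window [5,10] length 6
  Position 11 ('b'): repeat (last at 8), move window start to 9
  Position 11 ('b'): window [9,11] length 3
Longest substring with no repeats: "eacfbh" with length 6

6


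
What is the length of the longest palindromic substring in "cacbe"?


Input: "cacbe"
Checking substrings for palindromes:
  [0:3] "cac" (len 3) => palindrome
Longest palindromic substring: "cac" with length 3

3


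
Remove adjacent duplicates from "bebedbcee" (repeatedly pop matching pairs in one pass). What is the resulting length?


Input: bebedbcee
Stack-based adjacent duplicate removal:
  Read 'b': push. Stack: b
  Read 'e': push. Stack: be
  Read 'b': push. Stack: beb
  Read 'e': push. Stack: bebe
  Read 'd': push. Stack: bebed
  Read 'b': push. Stack: bebedb
  Read 'c': push. Stack: bebedbc
  Read 'e': push. Stack: bebedbce
  Read 'e': matches stack top 'e' => pop. Stack: bebedbc
Final stack: "bebedbc" (length 7)

7


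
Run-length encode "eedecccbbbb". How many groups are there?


Input: eedecccbbbb
Scanning for consecutive runs:
  Group 1: 'e' x 2 (positions 0-1)
  Group 2: 'd' x 1 (positions 2-2)
  Group 3: 'e' x 1 (positions 3-3)
  Group 4: 'c' x 3 (positions 4-6)
  Group 5: 'b' x 4 (positions 7-10)
Total groups: 5

5


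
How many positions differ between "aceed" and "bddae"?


Comparing "aceed" and "bddae" position by position:
  Position 0: 'a' vs 'b' => DIFFER
  Position 1: 'c' vs 'd' => DIFFER
  Position 2: 'e' vs 'd' => DIFFER
  Position 3: 'e' vs 'a' => DIFFER
  Position 4: 'd' vs 'e' => DIFFER
Positions that differ: 5

5


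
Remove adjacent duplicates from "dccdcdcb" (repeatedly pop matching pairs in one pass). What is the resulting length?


Input: dccdcdcb
Stack-based adjacent duplicate removal:
  Read 'd': push. Stack: d
  Read 'c': push. Stack: dc
  Read 'c': matches stack top 'c' => pop. Stack: d
  Read 'd': matches stack top 'd' => pop. Stack: (empty)
  Read 'c': push. Stack: c
  Read 'd': push. Stack: cd
  Read 'c': push. Stack: cdc
  Read 'b': push. Stack: cdcb
Final stack: "cdcb" (length 4)

4


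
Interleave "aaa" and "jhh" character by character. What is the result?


Interleaving "aaa" and "jhh":
  Position 0: 'a' from first, 'j' from second => "aj"
  Position 1: 'a' from first, 'h' from second => "ah"
  Position 2: 'a' from first, 'h' from second => "ah"
Result: ajahah

ajahah


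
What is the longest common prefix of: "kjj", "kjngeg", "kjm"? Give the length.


Words: kjj, kjngeg, kjm
  Position 0: all 'k' => match
  Position 1: all 'j' => match
  Position 2: ('j', 'n', 'm') => mismatch, stop
LCP = "kj" (length 2)

2


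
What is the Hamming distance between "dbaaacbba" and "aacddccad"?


Comparing "dbaaacbba" and "aacddccad" position by position:
  Position 0: 'd' vs 'a' => differ
  Position 1: 'b' vs 'a' => differ
  Position 2: 'a' vs 'c' => differ
  Position 3: 'a' vs 'd' => differ
  Position 4: 'a' vs 'd' => differ
  Position 5: 'c' vs 'c' => same
  Position 6: 'b' vs 'c' => differ
  Position 7: 'b' vs 'a' => differ
  Position 8: 'a' vs 'd' => differ
Total differences (Hamming distance): 8

8


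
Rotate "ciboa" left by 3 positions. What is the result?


Input: "ciboa", rotate left by 3
First 3 characters: "cib"
Remaining characters: "oa"
Concatenate remaining + first: "oa" + "cib" = "oacib"

oacib


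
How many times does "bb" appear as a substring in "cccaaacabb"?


Searching for "bb" in "cccaaacabb"
Scanning each position:
  Position 0: "cc" => no
  Position 1: "cc" => no
  Position 2: "ca" => no
  Position 3: "aa" => no
  Position 4: "aa" => no
  Position 5: "ac" => no
  Position 6: "ca" => no
  Position 7: "ab" => no
  Position 8: "bb" => MATCH
Total occurrences: 1

1


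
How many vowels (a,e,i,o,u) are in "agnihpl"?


Input: agnihpl
Checking each character:
  'a' at position 0: vowel (running total: 1)
  'g' at position 1: consonant
  'n' at position 2: consonant
  'i' at position 3: vowel (running total: 2)
  'h' at position 4: consonant
  'p' at position 5: consonant
  'l' at position 6: consonant
Total vowels: 2

2


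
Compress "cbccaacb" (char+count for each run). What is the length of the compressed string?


Input: cbccaacb
Runs:
  'c' x 1 => "c1"
  'b' x 1 => "b1"
  'c' x 2 => "c2"
  'a' x 2 => "a2"
  'c' x 1 => "c1"
  'b' x 1 => "b1"
Compressed: "c1b1c2a2c1b1"
Compressed length: 12

12


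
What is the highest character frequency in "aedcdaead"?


Input: aedcdaead
Character counts:
  'a': 3
  'c': 1
  'd': 3
  'e': 2
Maximum frequency: 3

3


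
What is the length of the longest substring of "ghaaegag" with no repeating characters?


Input: "ghaaegag"
Sliding window (track last position of each char):
  Position 0 ('g'): window [0,0] length 1 -- new best
  Position 1 ('h'): window [0,1] length 2 -- new best
  Position 2 ('a'): window [0,2] length 3 -- new best
  Position 3 ('a'): repeat (last at 2), move window start to 3
  Position 3 ('a'): window [3,3] length 1
  Position 4 ('e'): window [3,4] length 2
  Position 5 ('g'): window [3,5] length 3
  Position 6 ('a'): repeat (last at 3), move window start to 4
  Position 6 ('a'): window [4,6] length 3
  Position 7 ('g'): repeat (last at 5), move window start to 6
  Position 7 ('g'): window [6,7] length 2
Longest substring with no repeats: "gha" with length 3

3


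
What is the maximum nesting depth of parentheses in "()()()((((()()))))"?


Input: "()()()((((()()))))"
Tracking depth:
  Position 0 '(': depth becomes 1
  Position 1 ')': depth becomes 0
  Position 2 '(': depth becomes 1
  Position 3 ')': depth becomes 0
  Position 4 '(': depth becomes 1
  Position 5 ')': depth becomes 0
  Position 6 '(': depth becomes 1
  Position 7 '(': depth becomes 2
  Position 8 '(': depth becomes 3
  Position 9 '(': depth becomes 4
  Position 10 '(': depth becomes 5
  Position 11 ')': depth becomes 4
  Position 12 '(': depth becomes 5
  Position 13 ')': depth becomes 4
  Position 14 ')': depth becomes 3
  Position 15 ')': depth becomes 2
  Position 16 ')': depth becomes 1
  Position 17 ')': depth becomes 0
Maximum depth reached: 5

5


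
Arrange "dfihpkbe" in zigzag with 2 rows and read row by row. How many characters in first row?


Zigzag "dfihpkbe" into 2 rows:
Placing characters:
  'd' => row 0
  'f' => row 1
  'i' => row 0
  'h' => row 1
  'p' => row 0
  'k' => row 1
  'b' => row 0
  'e' => row 1
Rows:
  Row 0: "dipb"
  Row 1: "fhke"
First row length: 4

4


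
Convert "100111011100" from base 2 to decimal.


Input: "100111011100" in base 2
Positional expansion:
  Digit '1' (value 1) x 2^11 = 2048
  Digit '0' (value 0) x 2^10 = 0
  Digit '0' (value 0) x 2^9 = 0
  Digit '1' (value 1) x 2^8 = 256
  Digit '1' (value 1) x 2^7 = 128
  Digit '1' (value 1) x 2^6 = 64
  Digit '0' (value 0) x 2^5 = 0
  Digit '1' (value 1) x 2^4 = 16
  Digit '1' (value 1) x 2^3 = 8
  Digit '1' (value 1) x 2^2 = 4
  Digit '0' (value 0) x 2^1 = 0
  Digit '0' (value 0) x 2^0 = 0
Sum = 2524

2524
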